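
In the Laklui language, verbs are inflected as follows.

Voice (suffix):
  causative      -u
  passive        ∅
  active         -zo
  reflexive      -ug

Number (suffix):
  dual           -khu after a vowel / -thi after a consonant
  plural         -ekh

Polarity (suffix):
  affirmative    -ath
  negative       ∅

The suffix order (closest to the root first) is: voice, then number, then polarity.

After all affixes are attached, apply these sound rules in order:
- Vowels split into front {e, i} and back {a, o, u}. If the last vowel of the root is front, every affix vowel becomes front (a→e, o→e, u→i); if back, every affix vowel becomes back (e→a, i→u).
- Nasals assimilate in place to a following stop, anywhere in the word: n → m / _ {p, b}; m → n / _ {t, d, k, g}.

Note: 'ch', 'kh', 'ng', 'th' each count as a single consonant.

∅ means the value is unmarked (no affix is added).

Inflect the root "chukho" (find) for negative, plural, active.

chukhozoakh

Attach voice active -zo → chukhozo.
Attach number plural -ekh → chukhozoekh.
polarity = negative: zero marking, form stays chukhozoekh.
Apply vowel harmony: chukhozoekh → chukhozoakh.
Nasal assimilation: no change.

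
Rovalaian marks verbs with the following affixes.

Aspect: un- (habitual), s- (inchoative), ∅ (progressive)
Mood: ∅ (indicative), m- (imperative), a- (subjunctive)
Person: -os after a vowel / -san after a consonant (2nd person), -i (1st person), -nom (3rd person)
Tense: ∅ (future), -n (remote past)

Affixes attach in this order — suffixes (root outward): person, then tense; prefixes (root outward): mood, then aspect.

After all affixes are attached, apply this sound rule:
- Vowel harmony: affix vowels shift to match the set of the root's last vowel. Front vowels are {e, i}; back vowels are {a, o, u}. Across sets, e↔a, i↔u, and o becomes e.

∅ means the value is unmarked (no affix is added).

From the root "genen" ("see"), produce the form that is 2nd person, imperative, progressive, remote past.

mgenensenn

Attach person 2nd person -san (after consonant 'n') → genensan.
Attach tense remote past -n → genensann.
Attach mood imperative m- → mgenensann.
aspect = progressive: zero marking, form stays mgenensann.
Apply vowel harmony: mgenensann → mgenensenn.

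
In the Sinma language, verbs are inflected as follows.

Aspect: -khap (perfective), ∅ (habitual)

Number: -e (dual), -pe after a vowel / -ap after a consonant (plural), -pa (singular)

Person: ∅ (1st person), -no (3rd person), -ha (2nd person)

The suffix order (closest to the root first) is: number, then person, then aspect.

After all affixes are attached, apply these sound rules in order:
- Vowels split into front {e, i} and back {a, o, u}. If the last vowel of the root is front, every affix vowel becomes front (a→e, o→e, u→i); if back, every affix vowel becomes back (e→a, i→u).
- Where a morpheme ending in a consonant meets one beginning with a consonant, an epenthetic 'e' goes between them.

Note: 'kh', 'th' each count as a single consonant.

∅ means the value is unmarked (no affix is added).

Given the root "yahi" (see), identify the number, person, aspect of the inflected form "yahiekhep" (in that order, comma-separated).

dual, 1st person, perfective

Segment: yahi-e-khap.
number: -e → dual.
person: ∅ → 1st person.
aspect: -khap → perfective.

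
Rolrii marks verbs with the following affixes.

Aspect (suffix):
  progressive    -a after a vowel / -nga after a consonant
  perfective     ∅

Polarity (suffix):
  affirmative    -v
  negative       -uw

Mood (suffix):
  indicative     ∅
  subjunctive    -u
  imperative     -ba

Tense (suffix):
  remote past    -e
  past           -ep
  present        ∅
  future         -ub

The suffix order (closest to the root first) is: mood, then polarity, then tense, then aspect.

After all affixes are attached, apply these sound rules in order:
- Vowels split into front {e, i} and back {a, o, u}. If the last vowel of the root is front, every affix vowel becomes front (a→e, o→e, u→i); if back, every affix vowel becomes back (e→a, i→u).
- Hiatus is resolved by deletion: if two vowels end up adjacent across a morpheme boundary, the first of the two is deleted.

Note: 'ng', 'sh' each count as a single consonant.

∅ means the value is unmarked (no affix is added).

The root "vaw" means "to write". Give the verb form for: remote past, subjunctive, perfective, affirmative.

vawuva

Attach mood subjunctive -u → vawu.
Attach polarity affirmative -v → vawuv.
Attach tense remote past -e → vawuve.
aspect = perfective: zero marking, form stays vawuve.
Apply vowel harmony: vawuve → vawuva.
Vowel deletion: no change.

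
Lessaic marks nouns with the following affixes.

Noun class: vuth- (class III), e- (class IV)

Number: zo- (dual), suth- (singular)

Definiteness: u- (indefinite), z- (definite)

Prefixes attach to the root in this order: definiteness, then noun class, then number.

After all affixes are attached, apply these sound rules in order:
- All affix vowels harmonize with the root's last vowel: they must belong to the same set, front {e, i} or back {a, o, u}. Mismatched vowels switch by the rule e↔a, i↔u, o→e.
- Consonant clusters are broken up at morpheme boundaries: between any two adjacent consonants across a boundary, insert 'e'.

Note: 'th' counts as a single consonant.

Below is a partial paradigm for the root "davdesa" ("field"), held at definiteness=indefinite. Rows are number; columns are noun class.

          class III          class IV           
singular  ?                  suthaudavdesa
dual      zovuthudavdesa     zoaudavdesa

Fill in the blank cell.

Attach definiteness indefinite u- → udavdesa.
Attach noun class class III vuth- → vuthudavdesa.
Attach number singular suth- → suthvuthudavdesa.
Vowel harmony: no change.
Apply epenthesis: suthvuthudavdesa → suthevuthudavdesa.

suthevuthudavdesa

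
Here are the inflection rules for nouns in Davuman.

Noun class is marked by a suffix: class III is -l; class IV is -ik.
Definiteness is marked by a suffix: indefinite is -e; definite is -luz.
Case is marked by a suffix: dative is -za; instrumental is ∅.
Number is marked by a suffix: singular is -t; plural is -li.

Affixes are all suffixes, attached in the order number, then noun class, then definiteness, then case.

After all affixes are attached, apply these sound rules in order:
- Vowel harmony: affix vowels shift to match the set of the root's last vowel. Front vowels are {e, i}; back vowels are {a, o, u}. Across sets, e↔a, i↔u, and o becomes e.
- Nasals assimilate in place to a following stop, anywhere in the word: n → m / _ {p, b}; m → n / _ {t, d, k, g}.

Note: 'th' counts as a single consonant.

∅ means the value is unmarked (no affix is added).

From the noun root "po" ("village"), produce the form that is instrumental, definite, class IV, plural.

Attach number plural -li → poli.
Attach noun class class IV -ik → poliik.
Attach definiteness definite -luz → poliikluz.
case = instrumental: zero marking, form stays poliikluz.
Apply vowel harmony: poliikluz → poluukluz.
Nasal assimilation: no change.

poluukluz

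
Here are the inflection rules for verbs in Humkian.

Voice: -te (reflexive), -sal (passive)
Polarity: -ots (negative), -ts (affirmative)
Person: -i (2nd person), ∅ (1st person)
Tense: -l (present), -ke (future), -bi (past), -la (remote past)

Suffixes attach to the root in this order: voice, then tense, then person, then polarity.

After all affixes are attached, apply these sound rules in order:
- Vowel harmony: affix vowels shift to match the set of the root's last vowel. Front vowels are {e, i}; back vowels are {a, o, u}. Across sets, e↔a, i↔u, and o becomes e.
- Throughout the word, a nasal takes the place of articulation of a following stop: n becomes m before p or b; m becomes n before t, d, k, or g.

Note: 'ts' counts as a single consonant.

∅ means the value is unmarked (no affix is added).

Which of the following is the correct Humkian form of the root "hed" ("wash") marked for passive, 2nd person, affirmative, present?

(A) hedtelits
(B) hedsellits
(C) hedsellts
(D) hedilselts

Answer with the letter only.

Attach voice passive -sal → hedsal.
Attach tense present -l → hedsall.
Attach person 2nd person -i → hedsalli.
Attach polarity affirmative -ts → hedsallits.
Apply vowel harmony: hedsallits → hedsellits.
Nasal assimilation: no change.
So the correct form is hedsellits, option (B).
(C) hedsellts is wrong: it uses 1st person instead of 2nd person for person.
(D) hedilselts is wrong: it has the affixes in the wrong order.
(A) hedtelits is wrong: it uses reflexive instead of passive for voice.

B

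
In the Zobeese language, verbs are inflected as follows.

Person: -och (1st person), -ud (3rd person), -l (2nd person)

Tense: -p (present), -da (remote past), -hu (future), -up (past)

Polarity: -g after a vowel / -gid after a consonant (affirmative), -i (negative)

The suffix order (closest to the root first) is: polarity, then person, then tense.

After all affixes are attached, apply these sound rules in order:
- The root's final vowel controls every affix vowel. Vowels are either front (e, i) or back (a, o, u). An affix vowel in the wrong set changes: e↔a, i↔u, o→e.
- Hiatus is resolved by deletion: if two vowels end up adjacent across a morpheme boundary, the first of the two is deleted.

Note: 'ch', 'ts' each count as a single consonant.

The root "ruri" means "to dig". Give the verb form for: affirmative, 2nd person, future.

Attach polarity affirmative -g (after vowel 'i') → rurig.
Attach person 2nd person -l → rurigl.
Attach tense future -hu → ruriglhu.
Apply vowel harmony: ruriglhu → ruriglhi.
Vowel deletion: no change.

ruriglhi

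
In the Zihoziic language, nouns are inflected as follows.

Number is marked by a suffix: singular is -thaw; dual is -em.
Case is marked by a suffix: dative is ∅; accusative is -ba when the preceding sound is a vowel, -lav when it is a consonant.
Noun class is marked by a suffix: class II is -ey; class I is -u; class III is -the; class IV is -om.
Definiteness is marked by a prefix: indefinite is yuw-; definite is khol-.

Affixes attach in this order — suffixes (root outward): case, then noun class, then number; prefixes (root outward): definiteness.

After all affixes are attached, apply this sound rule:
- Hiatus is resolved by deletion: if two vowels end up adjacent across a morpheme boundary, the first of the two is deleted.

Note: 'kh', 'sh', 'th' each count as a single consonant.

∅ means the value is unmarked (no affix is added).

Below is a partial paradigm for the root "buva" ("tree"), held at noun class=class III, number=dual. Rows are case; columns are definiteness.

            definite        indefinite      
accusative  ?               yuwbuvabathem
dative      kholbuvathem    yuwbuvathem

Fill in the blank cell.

Attach case accusative -ba (after vowel 'a') → buvaba.
Attach noun class class III -the → buvabathe.
Attach definiteness definite khol- → kholbuvabathe.
Attach number dual -em → kholbuvabatheem.
Apply vowel deletion: kholbuvabatheem → kholbuvabathem.

kholbuvabathem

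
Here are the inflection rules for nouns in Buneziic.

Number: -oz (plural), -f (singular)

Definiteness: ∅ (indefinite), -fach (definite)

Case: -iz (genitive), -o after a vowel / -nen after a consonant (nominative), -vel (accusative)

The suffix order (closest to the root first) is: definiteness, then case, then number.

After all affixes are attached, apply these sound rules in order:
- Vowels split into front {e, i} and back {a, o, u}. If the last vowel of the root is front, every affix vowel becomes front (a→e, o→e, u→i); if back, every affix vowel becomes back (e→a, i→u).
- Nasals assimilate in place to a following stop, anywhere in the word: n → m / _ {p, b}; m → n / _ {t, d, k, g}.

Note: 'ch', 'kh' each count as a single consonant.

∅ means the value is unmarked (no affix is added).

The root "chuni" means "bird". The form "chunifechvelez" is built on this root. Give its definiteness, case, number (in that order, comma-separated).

Segment: chuni-fach-vel-oz.
definiteness: -fach → definite.
case: -vel → accusative.
number: -oz → plural.

definite, accusative, plural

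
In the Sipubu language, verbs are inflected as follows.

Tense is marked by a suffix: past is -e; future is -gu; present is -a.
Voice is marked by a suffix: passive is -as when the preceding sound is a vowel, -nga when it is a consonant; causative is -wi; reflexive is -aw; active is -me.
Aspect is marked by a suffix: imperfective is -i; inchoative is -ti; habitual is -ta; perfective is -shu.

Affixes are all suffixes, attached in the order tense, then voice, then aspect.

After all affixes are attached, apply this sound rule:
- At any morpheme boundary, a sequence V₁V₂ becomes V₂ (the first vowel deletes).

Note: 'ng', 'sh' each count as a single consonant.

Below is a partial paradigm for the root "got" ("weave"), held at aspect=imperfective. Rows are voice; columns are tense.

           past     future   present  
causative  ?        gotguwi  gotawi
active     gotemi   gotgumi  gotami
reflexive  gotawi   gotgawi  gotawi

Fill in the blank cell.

gotewi

Attach tense past -e → gote.
Attach voice causative -wi → gotewi.
Attach aspect imperfective -i → gotewii.
Apply vowel deletion: gotewii → gotewi.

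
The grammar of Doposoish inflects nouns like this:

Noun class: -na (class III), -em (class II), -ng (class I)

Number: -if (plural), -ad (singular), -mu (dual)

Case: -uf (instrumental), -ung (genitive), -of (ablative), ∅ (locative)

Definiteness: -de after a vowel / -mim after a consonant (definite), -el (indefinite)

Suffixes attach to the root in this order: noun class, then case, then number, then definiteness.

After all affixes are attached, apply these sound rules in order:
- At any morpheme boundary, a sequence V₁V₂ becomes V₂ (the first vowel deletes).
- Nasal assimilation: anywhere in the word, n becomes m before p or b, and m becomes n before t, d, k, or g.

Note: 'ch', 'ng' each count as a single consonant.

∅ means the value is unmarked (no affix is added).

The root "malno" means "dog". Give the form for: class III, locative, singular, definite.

Attach noun class class III -na → malnona.
case = locative: zero marking, form stays malnona.
Attach number singular -ad → malnonaad.
Attach definiteness definite -mim (after consonant 'd') → malnonaadmim.
Apply vowel deletion: malnonaadmim → malnonadmim.
Nasal assimilation: no change.

malnonadmim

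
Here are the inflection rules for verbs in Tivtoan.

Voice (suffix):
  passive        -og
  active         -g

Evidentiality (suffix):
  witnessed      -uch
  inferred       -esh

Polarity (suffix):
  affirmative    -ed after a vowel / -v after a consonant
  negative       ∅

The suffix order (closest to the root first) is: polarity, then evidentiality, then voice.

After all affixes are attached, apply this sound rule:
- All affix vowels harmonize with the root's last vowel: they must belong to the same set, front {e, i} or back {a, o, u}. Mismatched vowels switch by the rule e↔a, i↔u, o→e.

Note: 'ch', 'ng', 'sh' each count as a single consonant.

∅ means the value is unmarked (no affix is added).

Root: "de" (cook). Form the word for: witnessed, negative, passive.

deicheg

polarity = negative: zero marking, form stays de.
Attach evidentiality witnessed -uch → deuch.
Attach voice passive -og → deuchog.
Apply vowel harmony: deuchog → deicheg.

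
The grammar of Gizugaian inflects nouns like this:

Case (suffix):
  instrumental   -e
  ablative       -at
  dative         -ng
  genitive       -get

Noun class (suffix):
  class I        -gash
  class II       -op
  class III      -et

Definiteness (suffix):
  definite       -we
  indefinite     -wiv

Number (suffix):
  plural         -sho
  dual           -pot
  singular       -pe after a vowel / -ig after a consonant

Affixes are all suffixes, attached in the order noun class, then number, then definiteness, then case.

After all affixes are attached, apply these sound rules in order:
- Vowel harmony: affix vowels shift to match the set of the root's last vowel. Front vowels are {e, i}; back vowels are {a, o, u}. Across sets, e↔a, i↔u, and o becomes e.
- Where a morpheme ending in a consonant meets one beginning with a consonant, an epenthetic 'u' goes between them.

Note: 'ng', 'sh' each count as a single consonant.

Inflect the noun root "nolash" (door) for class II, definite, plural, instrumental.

nolashopushowaa

Attach noun class class II -op → nolashop.
Attach number plural -sho → nolashopsho.
Attach definiteness definite -we → nolashopshowe.
Attach case instrumental -e → nolashopshowee.
Apply vowel harmony: nolashopshowee → nolashopshowaa.
Apply epenthesis: nolashopshowaa → nolashopushowaa.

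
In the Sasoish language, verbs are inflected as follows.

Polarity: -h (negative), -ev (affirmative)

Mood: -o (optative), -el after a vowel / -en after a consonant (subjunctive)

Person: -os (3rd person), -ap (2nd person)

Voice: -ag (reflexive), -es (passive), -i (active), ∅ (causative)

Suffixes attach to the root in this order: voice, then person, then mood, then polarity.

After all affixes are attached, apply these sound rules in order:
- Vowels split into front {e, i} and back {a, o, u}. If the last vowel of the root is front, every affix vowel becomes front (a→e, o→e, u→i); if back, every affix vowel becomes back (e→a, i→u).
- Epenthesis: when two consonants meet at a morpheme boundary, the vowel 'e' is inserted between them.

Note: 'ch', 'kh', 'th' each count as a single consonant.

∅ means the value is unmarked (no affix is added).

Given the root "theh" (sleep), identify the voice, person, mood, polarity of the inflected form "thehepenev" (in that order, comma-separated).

causative, 2nd person, subjunctive, affirmative

Segment: theh-ap-en-ev.
voice: ∅ → causative.
person: -ap → 2nd person.
mood: -el/en → subjunctive.
polarity: -ev → affirmative.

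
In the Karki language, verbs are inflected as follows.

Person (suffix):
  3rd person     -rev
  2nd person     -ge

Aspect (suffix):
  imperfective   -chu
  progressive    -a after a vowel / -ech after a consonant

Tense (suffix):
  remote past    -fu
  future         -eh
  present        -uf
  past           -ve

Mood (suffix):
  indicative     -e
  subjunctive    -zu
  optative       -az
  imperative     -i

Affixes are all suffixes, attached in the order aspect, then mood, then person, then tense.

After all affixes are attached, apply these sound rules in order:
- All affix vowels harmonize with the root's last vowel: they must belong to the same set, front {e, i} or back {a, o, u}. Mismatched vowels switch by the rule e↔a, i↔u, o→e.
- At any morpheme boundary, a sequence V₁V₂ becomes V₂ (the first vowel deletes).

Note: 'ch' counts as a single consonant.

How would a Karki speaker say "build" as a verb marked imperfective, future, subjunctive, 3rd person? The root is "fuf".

Attach aspect imperfective -chu → fufchu.
Attach mood subjunctive -zu → fufchuzu.
Attach person 3rd person -rev → fufchuzurev.
Attach tense future -eh → fufchuzureveh.
Apply vowel harmony: fufchuzureveh → fufchuzuravah.
Vowel deletion: no change.

fufchuzuravah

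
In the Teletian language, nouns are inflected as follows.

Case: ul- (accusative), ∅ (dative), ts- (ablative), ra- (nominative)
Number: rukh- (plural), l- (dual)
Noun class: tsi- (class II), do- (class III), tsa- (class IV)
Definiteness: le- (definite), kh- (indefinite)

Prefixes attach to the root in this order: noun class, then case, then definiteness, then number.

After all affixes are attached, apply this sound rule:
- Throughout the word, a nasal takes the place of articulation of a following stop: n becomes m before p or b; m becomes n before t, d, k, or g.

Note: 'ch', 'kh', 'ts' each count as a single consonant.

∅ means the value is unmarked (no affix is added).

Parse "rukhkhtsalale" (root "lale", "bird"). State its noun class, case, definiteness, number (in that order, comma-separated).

Segment: rukh-kh-tsa-lale.
noun class: tsa- → class IV.
case: ∅ → dative.
definiteness: kh- → indefinite.
number: rukh- → plural.

class IV, dative, indefinite, plural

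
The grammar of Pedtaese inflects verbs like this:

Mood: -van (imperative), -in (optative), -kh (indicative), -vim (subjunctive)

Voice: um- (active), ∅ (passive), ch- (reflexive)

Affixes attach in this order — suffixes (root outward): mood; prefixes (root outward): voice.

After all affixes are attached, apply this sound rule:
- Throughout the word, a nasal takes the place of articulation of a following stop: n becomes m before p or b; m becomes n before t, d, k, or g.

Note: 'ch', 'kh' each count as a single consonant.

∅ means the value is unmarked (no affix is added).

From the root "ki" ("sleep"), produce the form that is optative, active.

Attach mood optative -in → kiin.
Attach voice active um- → umkiin.
Apply nasal assimilation: umkiin → unkiin.

unkiin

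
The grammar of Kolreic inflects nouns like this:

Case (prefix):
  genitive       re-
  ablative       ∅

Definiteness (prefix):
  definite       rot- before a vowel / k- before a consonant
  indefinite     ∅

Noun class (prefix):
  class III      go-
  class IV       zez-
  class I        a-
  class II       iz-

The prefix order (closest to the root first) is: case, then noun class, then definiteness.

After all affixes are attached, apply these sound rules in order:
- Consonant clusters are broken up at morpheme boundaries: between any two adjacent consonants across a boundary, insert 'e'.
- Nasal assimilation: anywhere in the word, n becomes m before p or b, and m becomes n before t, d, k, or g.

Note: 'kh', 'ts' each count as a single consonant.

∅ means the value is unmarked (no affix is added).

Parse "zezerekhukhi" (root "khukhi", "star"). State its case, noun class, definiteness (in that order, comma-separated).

genitive, class IV, indefinite

Segment: zez-re-khukhi.
case: re- → genitive.
noun class: zez- → class IV.
definiteness: ∅ → indefinite.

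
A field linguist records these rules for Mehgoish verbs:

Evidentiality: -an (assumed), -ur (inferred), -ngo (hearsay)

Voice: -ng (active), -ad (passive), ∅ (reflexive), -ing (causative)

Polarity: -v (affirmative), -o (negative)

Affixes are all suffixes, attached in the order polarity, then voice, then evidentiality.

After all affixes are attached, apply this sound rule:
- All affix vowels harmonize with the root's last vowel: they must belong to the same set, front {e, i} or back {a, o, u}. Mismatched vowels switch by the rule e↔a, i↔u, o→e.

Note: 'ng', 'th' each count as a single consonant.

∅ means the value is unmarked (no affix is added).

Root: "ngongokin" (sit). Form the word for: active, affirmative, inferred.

Attach polarity affirmative -v → ngongokinv.
Attach voice active -ng → ngongokinvng.
Attach evidentiality inferred -ur → ngongokinvngur.
Apply vowel harmony: ngongokinvngur → ngongokinvngir.

ngongokinvngir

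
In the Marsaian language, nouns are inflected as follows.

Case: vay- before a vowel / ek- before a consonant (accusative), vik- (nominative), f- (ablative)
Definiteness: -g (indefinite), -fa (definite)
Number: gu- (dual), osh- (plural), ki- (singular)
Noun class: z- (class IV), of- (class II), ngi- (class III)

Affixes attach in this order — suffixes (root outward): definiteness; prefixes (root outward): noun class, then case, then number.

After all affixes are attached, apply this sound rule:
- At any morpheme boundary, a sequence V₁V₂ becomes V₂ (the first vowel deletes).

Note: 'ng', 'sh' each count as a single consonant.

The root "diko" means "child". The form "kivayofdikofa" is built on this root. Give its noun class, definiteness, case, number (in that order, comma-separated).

class II, definite, accusative, singular

Segment: ki-vay-of-diko-fa.
noun class: of- → class II.
definiteness: -fa → definite.
case: vay/ek- → accusative.
number: ki- → singular.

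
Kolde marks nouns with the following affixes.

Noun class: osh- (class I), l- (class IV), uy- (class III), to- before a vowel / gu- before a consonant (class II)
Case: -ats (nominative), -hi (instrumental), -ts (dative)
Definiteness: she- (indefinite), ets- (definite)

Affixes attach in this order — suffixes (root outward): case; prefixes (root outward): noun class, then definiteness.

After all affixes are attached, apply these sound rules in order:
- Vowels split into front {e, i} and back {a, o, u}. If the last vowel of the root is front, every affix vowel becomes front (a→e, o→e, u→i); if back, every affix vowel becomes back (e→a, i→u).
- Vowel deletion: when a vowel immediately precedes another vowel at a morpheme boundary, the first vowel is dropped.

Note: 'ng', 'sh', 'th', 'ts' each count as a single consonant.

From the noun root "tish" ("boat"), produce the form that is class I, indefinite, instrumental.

sheshtishhi

Attach noun class class I osh- → oshtish.
Attach case instrumental -hi → oshtishhi.
Attach definiteness indefinite she- → sheoshtishhi.
Apply vowel harmony: sheoshtishhi → sheeshtishhi.
Apply vowel deletion: sheeshtishhi → sheshtishhi.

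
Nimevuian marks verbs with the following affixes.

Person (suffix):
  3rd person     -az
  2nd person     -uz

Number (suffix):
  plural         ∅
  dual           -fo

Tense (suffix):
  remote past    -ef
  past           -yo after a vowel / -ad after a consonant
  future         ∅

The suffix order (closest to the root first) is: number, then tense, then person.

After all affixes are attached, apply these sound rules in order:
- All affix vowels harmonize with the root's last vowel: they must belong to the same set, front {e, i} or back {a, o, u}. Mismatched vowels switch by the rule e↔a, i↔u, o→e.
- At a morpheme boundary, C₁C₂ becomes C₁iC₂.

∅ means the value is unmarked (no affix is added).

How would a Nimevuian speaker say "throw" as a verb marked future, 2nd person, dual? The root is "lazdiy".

lazdiyifeiz

Attach number dual -fo → lazdiyfo.
tense = future: zero marking, form stays lazdiyfo.
Attach person 2nd person -uz → lazdiyfouz.
Apply vowel harmony: lazdiyfouz → lazdiyfeiz.
Apply epenthesis: lazdiyfeiz → lazdiyifeiz.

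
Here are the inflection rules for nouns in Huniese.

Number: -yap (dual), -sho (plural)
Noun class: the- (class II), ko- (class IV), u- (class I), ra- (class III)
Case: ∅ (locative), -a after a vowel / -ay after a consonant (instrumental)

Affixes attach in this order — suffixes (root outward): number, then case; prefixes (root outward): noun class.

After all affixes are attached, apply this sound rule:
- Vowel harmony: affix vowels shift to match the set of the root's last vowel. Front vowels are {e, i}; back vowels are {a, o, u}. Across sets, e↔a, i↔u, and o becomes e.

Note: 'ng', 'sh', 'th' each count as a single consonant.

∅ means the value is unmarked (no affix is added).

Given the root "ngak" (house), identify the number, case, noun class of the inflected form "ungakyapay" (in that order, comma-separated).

dual, instrumental, class I

Segment: u-ngak-yap-ay.
number: -yap → dual.
case: -a/ay → instrumental.
noun class: u- → class I.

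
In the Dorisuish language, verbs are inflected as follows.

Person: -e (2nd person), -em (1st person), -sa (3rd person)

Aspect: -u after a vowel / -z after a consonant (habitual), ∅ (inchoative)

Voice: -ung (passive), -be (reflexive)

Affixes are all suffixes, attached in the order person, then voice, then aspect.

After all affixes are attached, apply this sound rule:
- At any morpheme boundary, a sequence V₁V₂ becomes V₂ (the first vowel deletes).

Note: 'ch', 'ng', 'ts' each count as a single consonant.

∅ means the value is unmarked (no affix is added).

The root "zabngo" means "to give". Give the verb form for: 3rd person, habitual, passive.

zabngosungz

Attach person 3rd person -sa → zabngosa.
Attach voice passive -ung → zabngosaung.
Attach aspect habitual -z (after consonant 'ng') → zabngosaungz.
Apply vowel deletion: zabngosaungz → zabngosungz.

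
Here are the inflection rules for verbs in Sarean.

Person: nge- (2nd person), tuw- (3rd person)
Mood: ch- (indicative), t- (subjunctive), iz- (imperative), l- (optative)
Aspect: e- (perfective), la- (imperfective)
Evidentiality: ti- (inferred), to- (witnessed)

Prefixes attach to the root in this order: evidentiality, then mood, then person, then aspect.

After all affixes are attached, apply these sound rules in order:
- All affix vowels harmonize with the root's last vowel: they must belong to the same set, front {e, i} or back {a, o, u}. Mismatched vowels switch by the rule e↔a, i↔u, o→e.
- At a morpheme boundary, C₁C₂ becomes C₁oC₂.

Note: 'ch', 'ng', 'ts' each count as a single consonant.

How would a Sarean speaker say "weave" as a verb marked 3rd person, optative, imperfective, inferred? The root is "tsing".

letiwolotitsing

Attach evidentiality inferred ti- → titsing.
Attach mood optative l- → ltitsing.
Attach person 3rd person tuw- → tuwltitsing.
Attach aspect imperfective la- → latuwltitsing.
Apply vowel harmony: latuwltitsing → letiwltitsing.
Apply epenthesis: letiwltitsing → letiwolotitsing.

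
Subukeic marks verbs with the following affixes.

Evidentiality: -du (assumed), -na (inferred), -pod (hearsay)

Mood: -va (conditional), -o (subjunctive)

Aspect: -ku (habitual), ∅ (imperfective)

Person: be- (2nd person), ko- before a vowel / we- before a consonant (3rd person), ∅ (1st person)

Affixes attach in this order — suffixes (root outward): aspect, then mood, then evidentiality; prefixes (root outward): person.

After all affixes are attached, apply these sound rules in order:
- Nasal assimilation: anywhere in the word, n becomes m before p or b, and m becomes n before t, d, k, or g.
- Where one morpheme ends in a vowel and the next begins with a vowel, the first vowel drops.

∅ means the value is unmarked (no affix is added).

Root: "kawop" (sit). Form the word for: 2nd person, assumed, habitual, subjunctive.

Attach aspect habitual -ku → kawopku.
Attach mood subjunctive -o → kawopkuo.
Attach evidentiality assumed -du → kawopkuodu.
Attach person 2nd person be- → bekawopkuodu.
Nasal assimilation: no change.
Apply vowel deletion: bekawopkuodu → bekawopkodu.

bekawopkodu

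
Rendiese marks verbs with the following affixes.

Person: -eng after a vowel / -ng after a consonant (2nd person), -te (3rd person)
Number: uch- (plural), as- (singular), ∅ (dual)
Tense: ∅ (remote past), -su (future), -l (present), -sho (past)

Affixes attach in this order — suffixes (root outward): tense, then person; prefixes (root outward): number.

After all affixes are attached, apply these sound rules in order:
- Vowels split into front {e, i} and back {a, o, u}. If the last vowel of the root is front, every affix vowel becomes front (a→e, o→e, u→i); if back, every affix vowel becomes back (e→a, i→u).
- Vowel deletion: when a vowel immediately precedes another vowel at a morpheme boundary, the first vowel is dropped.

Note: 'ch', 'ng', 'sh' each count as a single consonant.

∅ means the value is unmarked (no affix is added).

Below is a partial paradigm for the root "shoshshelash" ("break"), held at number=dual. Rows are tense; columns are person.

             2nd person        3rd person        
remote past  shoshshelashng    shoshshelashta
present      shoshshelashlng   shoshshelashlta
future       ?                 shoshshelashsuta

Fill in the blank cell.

Attach tense future -su → shoshshelashsu.
Attach person 2nd person -eng (after vowel 'u') → shoshshelashsueng.
number = dual: zero marking, form stays shoshshelashsueng.
Apply vowel harmony: shoshshelashsueng → shoshshelashsuang.
Apply vowel deletion: shoshshelashsuang → shoshshelashsang.

shoshshelashsang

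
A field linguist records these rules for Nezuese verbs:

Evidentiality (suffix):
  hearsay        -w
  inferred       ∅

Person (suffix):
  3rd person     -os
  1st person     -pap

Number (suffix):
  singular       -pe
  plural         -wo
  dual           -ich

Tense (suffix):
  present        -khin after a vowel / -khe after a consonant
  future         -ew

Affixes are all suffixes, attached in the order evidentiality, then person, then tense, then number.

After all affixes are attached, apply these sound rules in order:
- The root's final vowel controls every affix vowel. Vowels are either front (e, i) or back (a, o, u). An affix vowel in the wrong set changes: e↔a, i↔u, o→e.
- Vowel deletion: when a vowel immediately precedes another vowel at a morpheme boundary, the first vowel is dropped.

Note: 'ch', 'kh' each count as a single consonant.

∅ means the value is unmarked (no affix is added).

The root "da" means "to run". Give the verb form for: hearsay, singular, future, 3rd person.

Attach evidentiality hearsay -w → daw.
Attach person 3rd person -os → dawos.
Attach tense future -ew → dawosew.
Attach number singular -pe → dawosewpe.
Apply vowel harmony: dawosewpe → dawosawpa.
Vowel deletion: no change.

dawosawpa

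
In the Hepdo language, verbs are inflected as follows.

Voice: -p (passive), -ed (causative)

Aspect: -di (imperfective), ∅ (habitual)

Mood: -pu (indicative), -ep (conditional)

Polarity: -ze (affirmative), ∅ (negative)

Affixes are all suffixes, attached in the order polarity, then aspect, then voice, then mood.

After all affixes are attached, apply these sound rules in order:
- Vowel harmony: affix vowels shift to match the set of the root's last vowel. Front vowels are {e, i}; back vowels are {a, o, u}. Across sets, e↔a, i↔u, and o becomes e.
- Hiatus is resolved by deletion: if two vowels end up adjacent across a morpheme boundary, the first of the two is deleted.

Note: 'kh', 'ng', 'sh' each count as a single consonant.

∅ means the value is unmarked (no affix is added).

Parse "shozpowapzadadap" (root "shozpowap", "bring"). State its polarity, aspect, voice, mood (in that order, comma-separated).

Segment: shozpowap-ze-di-ed-ep.
polarity: -ze → affirmative.
aspect: -di → imperfective.
voice: -ed → causative.
mood: -ep → conditional.

affirmative, imperfective, causative, conditional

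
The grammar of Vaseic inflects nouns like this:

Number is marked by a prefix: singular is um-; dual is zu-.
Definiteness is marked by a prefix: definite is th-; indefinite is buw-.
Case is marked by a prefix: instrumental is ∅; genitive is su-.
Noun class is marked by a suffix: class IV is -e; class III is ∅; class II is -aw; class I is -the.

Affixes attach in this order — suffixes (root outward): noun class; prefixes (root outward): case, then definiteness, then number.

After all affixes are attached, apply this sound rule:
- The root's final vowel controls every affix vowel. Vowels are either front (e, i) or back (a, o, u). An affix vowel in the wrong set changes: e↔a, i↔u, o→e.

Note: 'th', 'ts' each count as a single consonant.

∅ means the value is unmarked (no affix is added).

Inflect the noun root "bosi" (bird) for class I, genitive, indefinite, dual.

Attach noun class class I -the → bosithe.
Attach case genitive su- → subosithe.
Attach definiteness indefinite buw- → buwsubosithe.
Attach number dual zu- → zubuwsubosithe.
Apply vowel harmony: zubuwsubosithe → zibiwsibosithe.

zibiwsibosithe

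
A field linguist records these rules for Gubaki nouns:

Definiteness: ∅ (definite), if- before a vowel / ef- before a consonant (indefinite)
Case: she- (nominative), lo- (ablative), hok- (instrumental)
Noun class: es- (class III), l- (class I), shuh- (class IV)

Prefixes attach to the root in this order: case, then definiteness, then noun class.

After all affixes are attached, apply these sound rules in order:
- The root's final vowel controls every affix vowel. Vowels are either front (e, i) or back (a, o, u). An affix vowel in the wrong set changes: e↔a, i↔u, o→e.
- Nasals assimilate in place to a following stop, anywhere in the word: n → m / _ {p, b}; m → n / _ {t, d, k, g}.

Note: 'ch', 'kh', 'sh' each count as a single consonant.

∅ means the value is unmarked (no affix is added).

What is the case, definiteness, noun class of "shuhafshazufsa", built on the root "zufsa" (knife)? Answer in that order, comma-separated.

nominative, indefinite, class IV

Segment: shuh-ef-she-zufsa.
case: she- → nominative.
definiteness: if/ef- → indefinite.
noun class: shuh- → class IV.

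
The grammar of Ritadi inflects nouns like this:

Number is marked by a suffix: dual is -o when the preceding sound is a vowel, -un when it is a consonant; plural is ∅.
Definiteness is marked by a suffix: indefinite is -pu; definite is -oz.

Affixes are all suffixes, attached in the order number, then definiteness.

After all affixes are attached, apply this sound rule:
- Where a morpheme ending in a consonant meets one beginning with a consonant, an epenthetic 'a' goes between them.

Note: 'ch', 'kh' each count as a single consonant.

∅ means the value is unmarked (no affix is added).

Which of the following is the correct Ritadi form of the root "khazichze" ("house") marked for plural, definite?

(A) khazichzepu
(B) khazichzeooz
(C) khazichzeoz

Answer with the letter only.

number = plural: zero marking, form stays khazichze.
Attach definiteness definite -oz → khazichzeoz.
Epenthesis: no change.
So the correct form is khazichzeoz, option (C).
(A) khazichzepu is wrong: it uses indefinite instead of definite for definiteness.
(B) khazichzeooz is wrong: it uses dual instead of plural for number.

C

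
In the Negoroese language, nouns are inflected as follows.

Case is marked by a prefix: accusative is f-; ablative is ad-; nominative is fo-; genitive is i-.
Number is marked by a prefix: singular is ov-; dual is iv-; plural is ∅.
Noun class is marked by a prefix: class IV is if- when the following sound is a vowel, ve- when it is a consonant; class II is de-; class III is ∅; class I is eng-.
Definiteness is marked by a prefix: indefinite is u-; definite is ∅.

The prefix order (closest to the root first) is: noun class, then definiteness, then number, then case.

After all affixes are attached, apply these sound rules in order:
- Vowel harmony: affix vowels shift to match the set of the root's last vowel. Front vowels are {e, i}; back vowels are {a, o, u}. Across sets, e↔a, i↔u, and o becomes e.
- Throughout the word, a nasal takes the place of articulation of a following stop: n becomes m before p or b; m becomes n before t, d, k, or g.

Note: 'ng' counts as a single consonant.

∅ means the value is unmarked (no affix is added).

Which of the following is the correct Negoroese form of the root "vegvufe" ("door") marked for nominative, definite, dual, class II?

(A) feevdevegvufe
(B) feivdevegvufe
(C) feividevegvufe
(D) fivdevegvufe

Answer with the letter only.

Attach noun class class II de- → devegvufe.
definiteness = definite: zero marking, form stays devegvufe.
Attach number dual iv- → ivdevegvufe.
Attach case nominative fo- → foivdevegvufe.
Apply vowel harmony: foivdevegvufe → feivdevegvufe.
Nasal assimilation: no change.
So the correct form is feivdevegvufe, option (B).
(C) feividevegvufe is wrong: it uses indefinite instead of definite for definiteness.
(D) fivdevegvufe is wrong: it uses accusative instead of nominative for case.
(A) feevdevegvufe is wrong: it uses singular instead of dual for number.

B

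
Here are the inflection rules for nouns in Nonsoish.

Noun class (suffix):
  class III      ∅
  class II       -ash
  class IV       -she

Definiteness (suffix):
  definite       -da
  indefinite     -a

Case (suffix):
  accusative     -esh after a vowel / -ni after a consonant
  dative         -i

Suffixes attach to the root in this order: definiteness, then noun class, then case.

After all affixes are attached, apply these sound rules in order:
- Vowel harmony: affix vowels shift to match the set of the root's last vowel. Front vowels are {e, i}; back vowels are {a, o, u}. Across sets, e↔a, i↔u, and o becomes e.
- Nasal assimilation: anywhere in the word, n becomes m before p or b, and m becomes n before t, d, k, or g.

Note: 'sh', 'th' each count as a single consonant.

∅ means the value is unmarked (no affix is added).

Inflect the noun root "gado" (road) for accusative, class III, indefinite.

Attach definiteness indefinite -a → gadoa.
noun class = class III: zero marking, form stays gadoa.
Attach case accusative -esh (after vowel 'a') → gadoaesh.
Apply vowel harmony: gadoaesh → gadoaash.
Nasal assimilation: no change.

gadoaash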